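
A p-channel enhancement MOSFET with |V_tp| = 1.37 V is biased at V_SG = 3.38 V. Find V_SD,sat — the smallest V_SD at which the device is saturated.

V_SD,sat = 2.01 V

The boundary between triode and saturation is V_SD = V_SG − |V_tp| = V_ov.
V_ov = 3.38 − 1.37 = 2.01 V.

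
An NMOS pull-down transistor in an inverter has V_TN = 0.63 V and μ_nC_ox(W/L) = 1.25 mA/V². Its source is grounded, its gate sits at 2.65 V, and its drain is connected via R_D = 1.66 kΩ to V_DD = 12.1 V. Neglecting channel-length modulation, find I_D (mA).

I_D = 2.55 mA

V_GS = V_G = 2.65 V, so V_ov = 2.65 − 0.63 = 2.02 V.
Assume saturation: I_D = ½ k_n V_ov² = 0.5 × 1.25 × 2.02² = 2.55 mA, giving V_DS = V_DD − I_D R_D = 12.1 − 2.55 × 1.66 = 7.87 V.
V_DS = 7.87 V ≥ V_ov = 2.02 V, confirming saturation.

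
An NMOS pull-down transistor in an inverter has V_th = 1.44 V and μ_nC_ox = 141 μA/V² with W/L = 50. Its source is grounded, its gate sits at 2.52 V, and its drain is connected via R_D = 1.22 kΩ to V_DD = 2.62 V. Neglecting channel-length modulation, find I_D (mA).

I_D = 1.91 mA

V_GS = V_G = 2.52 V, so V_ov = 2.52 − 1.44 = 1.08 V.
k_n = μ_nC_ox · (W/L) = 7.05 mA/V².
Assume saturation: I_D = ½ k_n V_ov² = 0.5 × 7.05 × 1.08² = 4.11 mA, giving V_DS = V_DD − I_D R_D = 2.62 − 4.11 × 1.22 = -2.4 V.
But -2.4 V < V_ov = 1.08 V, so the device is actually in triode.
In triode I_D = k_n[V_ov V_DS − ½ V_DS²] and I_D = (V_DD − V_DS)/R_D. Equating: 4.3 V_DS² − 10.29 V_DS + 2.62 = 0, giving V_DS = 0.29 V (the root below V_ov).
I_D = (2.62 − 0.29) / 1.22 = 1.91 mA.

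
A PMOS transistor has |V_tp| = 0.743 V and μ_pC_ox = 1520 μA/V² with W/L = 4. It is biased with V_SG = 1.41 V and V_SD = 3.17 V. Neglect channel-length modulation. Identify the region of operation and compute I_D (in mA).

k_p = μ_pC_ox · (W/L) = 6.08 mA/V².
V_ov = V_SG − |V_tp| = 1.41 − 0.743 = 0.667 V.
Since V_SD = 3.17 V ≥ V_ov = 0.667 V, the device is in saturation.
I_D = ½ k_p V_ov² = 0.5 × 6.08 × 0.667² = 1.35 mA.

Saturation; I_D = 1.35 mA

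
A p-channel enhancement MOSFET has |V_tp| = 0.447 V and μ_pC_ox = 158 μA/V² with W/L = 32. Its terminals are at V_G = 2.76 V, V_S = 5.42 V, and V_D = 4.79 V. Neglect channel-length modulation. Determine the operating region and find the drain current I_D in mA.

V_SG = V_S − V_G = 5.42 − 2.76 = 2.66 V; V_SD = V_S − V_D = 5.42 − 4.79 = 0.63 V.
k_p = μ_pC_ox · (W/L) = 5.056 mA/V².
V_ov = V_SG − |V_tp| = 2.66 − 0.447 = 2.21 V.
Since V_SD = 0.63 V < V_ov = 2.21 V, the device is in the triode region.
I_D = k_p [V_ov · V_SD − ½ V_SD²] = 5.056 × [2.21 × 0.63 − 0.5 × 0.63²] = 6.05 mA.

Triode; I_D = 6.05 mA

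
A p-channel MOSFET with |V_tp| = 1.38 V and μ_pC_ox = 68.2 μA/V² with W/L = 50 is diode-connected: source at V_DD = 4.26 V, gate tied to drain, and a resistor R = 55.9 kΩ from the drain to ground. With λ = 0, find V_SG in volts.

V_SG = 1.55 V

With gate tied to drain, V_SG = V_SD ≥ V_SG − |V_tp|, so the device is in saturation.
k_p = μ_pC_ox · (W/L) = 3.41 mA/V².
KCL at the drain: ½ k_p (V_SG − |V_tp|)² = (V_DD − V_SG)/R.
Let x = V_SG − 1.38. Then 95.3 x² + x − 2.88 = 0, giving x = 0.169 V (positive root), so V_SG = 1.55 V.
I_D = (V_DD − V_SG)/R = (4.26 − 1.55) / 55.9 = 0.0485 mA.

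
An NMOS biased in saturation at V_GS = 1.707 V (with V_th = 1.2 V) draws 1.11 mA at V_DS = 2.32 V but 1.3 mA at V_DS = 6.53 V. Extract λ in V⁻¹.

λ = 0.0449 V⁻¹

With V_GS fixed, I_D ∝ (1 + λ V_DS) in saturation, so I_D2/I_D1 = (1 + λ V_DS2)/(1 + λ V_DS1).
1.3/1.11 = 1.171 = (1 + 6.53 λ)/(1 + 2.32 λ).
Solving: λ (I_D1 V_DS2 − I_D2 V_DS1) = I_D2 − I_D1, so λ = (1.3 − 1.11) / (1.11 × 6.53 − 1.3 × 2.32) = 0.19 / 4.23 = 0.0449 V⁻¹.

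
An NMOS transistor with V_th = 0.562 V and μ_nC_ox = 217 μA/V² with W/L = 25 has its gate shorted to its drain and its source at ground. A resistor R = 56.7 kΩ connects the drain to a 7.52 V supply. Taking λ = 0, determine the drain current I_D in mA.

I_D = 0.119 mA

With gate tied to drain, V_GS = V_DS ≥ V_GS − V_th, so the device is in saturation.
k_n = μ_nC_ox · (W/L) = 5.425 mA/V².
KCL at the drain: ½ k_n (V_GS − V_th)² = (V_DD − V_GS)/R.
Let x = V_GS − 0.562. Then 154 x² + x − 6.958 = 0, giving x = 0.209 V (positive root), so V_GS = 0.771 V.
I_D = (V_DD − V_GS)/R = (7.52 − 0.771) / 56.7 = 0.119 mA.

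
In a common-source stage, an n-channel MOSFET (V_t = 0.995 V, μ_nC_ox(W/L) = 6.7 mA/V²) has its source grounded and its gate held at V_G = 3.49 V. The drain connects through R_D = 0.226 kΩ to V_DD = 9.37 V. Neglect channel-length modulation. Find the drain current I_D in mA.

I_D = 20.9 mA

V_GS = V_G = 3.49 V, so V_ov = 3.49 − 0.995 = 2.5 V.
Assume saturation: I_D = ½ k_n V_ov² = 0.5 × 6.7 × 2.5² = 20.9 mA, giving V_DS = V_DD − I_D R_D = 9.37 − 20.9 × 0.226 = 4.66 V.
V_DS = 4.66 V ≥ V_ov = 2.5 V, confirming saturation.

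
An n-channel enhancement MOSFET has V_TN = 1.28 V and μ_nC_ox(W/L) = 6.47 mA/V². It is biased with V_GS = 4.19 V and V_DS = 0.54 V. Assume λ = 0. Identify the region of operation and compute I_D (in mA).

Triode; I_D = 9.22 mA

V_ov = V_GS − V_TN = 4.19 − 1.28 = 2.91 V.
Since V_DS = 0.54 V < V_ov = 2.91 V, the device is in the triode region.
I_D = k_n [V_ov · V_DS − ½ V_DS²] = 6.47 × [2.91 × 0.54 − 0.5 × 0.54²] = 9.22 mA.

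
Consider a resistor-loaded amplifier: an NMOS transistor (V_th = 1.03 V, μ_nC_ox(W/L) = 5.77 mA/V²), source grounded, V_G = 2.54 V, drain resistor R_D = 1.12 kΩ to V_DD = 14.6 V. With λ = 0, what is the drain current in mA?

I_D = 6.58 mA

V_GS = V_G = 2.54 V, so V_ov = 2.54 − 1.03 = 1.51 V.
Assume saturation: I_D = ½ k_n V_ov² = 0.5 × 5.77 × 1.51² = 6.58 mA, giving V_DS = V_DD − I_D R_D = 14.6 − 6.58 × 1.12 = 7.23 V.
V_DS = 7.23 V ≥ V_ov = 1.51 V, confirming saturation.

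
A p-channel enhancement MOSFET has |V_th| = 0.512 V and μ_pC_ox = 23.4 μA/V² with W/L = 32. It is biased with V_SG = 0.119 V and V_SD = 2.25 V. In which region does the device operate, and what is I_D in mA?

Cutoff; I_D = 0 mA

V_SG = 0.119 V < |V_th| = 0.512 V, so the transistor is in cutoff.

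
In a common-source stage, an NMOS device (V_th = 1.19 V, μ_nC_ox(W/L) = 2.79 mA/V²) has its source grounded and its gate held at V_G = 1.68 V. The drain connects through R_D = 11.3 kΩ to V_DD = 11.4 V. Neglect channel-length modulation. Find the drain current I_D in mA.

I_D = 0.335 mA

V_GS = V_G = 1.68 V, so V_ov = 1.68 − 1.19 = 0.49 V.
Assume saturation: I_D = ½ k_n V_ov² = 0.5 × 2.79 × 0.49² = 0.335 mA, giving V_DS = V_DD − I_D R_D = 11.4 − 0.335 × 11.3 = 7.62 V.
V_DS = 7.62 V ≥ V_ov = 0.49 V, confirming saturation.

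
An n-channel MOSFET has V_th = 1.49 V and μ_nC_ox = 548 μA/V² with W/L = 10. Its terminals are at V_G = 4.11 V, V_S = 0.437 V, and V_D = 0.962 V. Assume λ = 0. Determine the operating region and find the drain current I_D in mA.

Triode; I_D = 5.53 mA

V_GS = V_G − V_S = 4.11 − 0.437 = 3.67 V; V_DS = V_D − V_S = 0.962 − 0.437 = 0.525 V.
k_n = μ_nC_ox · (W/L) = 5.48 mA/V².
V_ov = V_GS − V_th = 3.67 − 1.49 = 2.18 V.
Since V_DS = 0.525 V < V_ov = 2.18 V, the device is in the triode region.
I_D = k_n [V_ov · V_DS − ½ V_DS²] = 5.48 × [2.18 × 0.525 − 0.5 × 0.525²] = 5.53 mA.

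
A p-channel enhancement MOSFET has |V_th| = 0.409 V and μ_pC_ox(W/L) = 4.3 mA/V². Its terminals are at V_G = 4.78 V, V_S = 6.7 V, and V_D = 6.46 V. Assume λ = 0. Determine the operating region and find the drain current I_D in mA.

V_SG = V_S − V_G = 6.7 − 4.78 = 1.92 V; V_SD = V_S − V_D = 6.7 − 6.46 = 0.24 V.
V_ov = V_SG − |V_th| = 1.92 − 0.409 = 1.51 V.
Since V_SD = 0.24 V < V_ov = 1.51 V, the device is in the triode region.
I_D = k_p [V_ov · V_SD − ½ V_SD²] = 4.3 × [1.51 × 0.24 − 0.5 × 0.24²] = 1.44 mA.

Triode; I_D = 1.44 mA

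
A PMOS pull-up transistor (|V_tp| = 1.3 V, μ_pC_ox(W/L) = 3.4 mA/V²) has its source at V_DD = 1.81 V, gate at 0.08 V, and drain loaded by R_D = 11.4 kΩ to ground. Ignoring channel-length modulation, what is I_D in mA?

V_SG = V_DD − V_G = 1.81 − 0.08 = 1.73 V, so V_ov = 1.73 − 1.3 = 0.43 V.
Assume saturation: I_D = ½ k_p V_ov² = 0.5 × 3.4 × 0.43² = 0.314 mA, giving V_SD = V_DD − I_D R_D = 1.81 − 0.314 × 11.4 = -1.77 V.
But -1.77 V < V_ov = 0.43 V, so the device is actually in triode.
In triode I_D = k_p[V_ov V_SD − ½ V_SD²] and I_D = (V_DD − V_SD)/R_D. Equating: 19.4 V_SD² − 17.67 V_SD + 1.81 = 0, giving V_SD = 0.118 V (the root below V_ov).
I_D = (1.81 − 0.118) / 11.4 = 0.148 mA.

I_D = 0.148 mA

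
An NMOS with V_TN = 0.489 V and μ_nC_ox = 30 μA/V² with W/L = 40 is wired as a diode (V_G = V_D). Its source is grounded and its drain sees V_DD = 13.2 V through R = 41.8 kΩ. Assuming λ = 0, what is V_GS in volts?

V_GS = 1.18 V

With gate tied to drain, V_GS = V_DS ≥ V_GS − V_TN, so the device is in saturation.
k_n = μ_nC_ox · (W/L) = 1.2 mA/V².
KCL at the drain: ½ k_n (V_GS − V_TN)² = (V_DD − V_GS)/R.
Let x = V_GS − 0.489. Then 25.1 x² + x − 12.71 = 0, giving x = 0.692 V (positive root), so V_GS = 1.18 V.
I_D = (V_DD − V_GS)/R = (13.2 − 1.18) / 41.8 = 0.288 mA.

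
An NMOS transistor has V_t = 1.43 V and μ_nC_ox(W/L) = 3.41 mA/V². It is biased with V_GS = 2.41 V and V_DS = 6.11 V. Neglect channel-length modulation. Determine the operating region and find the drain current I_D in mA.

Saturation; I_D = 1.64 mA

V_ov = V_GS − V_t = 2.41 − 1.43 = 0.98 V.
Since V_DS = 6.11 V ≥ V_ov = 0.98 V, the device is in saturation.
I_D = ½ k_n V_ov² = 0.5 × 3.41 × 0.98² = 1.64 mA.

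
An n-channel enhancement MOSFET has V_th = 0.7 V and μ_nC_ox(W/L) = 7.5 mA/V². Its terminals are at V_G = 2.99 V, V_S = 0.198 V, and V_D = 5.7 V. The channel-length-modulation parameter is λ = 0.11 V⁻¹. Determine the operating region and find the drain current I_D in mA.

Saturation; I_D = 26.3 mA

V_GS = V_G − V_S = 2.99 − 0.198 = 2.79 V; V_DS = V_D − V_S = 5.7 − 0.198 = 5.5 V.
V_ov = V_GS − V_th = 2.79 − 0.7 = 2.09 V.
Since V_DS = 5.5 V ≥ V_ov = 2.09 V, the device is in saturation.
I_D = ½ k_n V_ov² (1 + λ V_DS) = 0.5 × 7.5 × 2.09² × (1 + 0.11 × 5.5) = 26.3 mA.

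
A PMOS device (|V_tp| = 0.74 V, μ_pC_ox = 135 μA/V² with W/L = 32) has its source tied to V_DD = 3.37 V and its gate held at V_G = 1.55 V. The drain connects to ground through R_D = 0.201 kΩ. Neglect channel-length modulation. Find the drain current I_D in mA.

I_D = 2.52 mA

V_SG = V_DD − V_G = 3.37 − 1.55 = 1.82 V, so V_ov = 1.82 − 0.74 = 1.08 V.
k_p = μ_pC_ox · (W/L) = 4.32 mA/V².
Assume saturation: I_D = ½ k_p V_ov² = 0.5 × 4.32 × 1.08² = 2.52 mA, giving V_SD = V_DD − I_D R_D = 3.37 − 2.52 × 0.201 = 2.86 V.
V_SD = 2.86 V ≥ V_ov = 1.08 V, confirming saturation.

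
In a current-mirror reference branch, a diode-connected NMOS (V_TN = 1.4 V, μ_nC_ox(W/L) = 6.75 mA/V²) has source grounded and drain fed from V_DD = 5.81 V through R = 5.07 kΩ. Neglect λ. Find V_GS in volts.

V_GS = 1.88 V

With gate tied to drain, V_GS = V_DS ≥ V_GS − V_TN, so the device is in saturation.
KCL at the drain: ½ k_n (V_GS − V_TN)² = (V_DD − V_GS)/R.
Let x = V_GS − 1.4. Then 17.1 x² + x − 4.41 = 0, giving x = 0.479 V (positive root), so V_GS = 1.88 V.
I_D = (V_DD − V_GS)/R = (5.81 − 1.88) / 5.07 = 0.775 mA.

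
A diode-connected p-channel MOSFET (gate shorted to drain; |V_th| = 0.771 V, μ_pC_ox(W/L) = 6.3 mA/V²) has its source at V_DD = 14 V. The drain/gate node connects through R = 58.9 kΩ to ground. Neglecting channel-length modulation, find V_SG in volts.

V_SG = 1.04 V

With gate tied to drain, V_SG = V_SD ≥ V_SG − |V_th|, so the device is in saturation.
KCL at the drain: ½ k_p (V_SG − |V_th|)² = (V_DD − V_SG)/R.
Let x = V_SG − 0.771. Then 186 x² + x − 13.23 = 0, giving x = 0.264 V (positive root), so V_SG = 1.04 V.
I_D = (V_DD − V_SG)/R = (14 − 1.04) / 58.9 = 0.22 mA.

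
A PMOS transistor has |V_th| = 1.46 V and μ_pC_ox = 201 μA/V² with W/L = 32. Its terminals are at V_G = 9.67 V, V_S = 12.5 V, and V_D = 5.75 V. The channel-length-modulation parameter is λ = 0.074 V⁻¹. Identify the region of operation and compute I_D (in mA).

Saturation; I_D = 9.05 mA

V_SG = V_S − V_G = 12.5 − 9.67 = 2.83 V; V_SD = V_S − V_D = 12.5 − 5.75 = 6.75 V.
k_p = μ_pC_ox · (W/L) = 6.432 mA/V².
V_ov = V_SG − |V_th| = 2.83 − 1.46 = 1.37 V.
Since V_SD = 6.75 V ≥ V_ov = 1.37 V, the device is in saturation.
I_D = ½ k_p V_ov² (1 + λ V_SD) = 0.5 × 6.432 × 1.37² × (1 + 0.074 × 6.75) = 9.05 mA.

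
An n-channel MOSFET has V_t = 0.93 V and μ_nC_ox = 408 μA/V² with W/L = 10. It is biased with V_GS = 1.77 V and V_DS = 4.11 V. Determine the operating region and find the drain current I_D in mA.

Saturation; I_D = 1.44 mA

k_n = μ_nC_ox · (W/L) = 4.08 mA/V².
V_ov = V_GS − V_t = 1.77 − 0.93 = 0.84 V.
Since V_DS = 4.11 V ≥ V_ov = 0.84 V, the device is in saturation.
I_D = ½ k_n V_ov² = 0.5 × 4.08 × 0.84² = 1.44 mA.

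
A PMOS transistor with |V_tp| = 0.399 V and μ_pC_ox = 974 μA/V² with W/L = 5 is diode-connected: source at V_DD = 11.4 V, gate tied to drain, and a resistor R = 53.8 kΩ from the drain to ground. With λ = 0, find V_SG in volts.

With gate tied to drain, V_SG = V_SD ≥ V_SG − |V_tp|, so the device is in saturation.
k_p = μ_pC_ox · (W/L) = 4.87 mA/V².
KCL at the drain: ½ k_p (V_SG − |V_tp|)² = (V_DD − V_SG)/R.
Let x = V_SG − 0.399. Then 131 x² + x − 11 = 0, giving x = 0.286 V (positive root), so V_SG = 0.685 V.
I_D = (V_DD − V_SG)/R = (11.4 − 0.685) / 53.8 = 0.199 mA.

V_SG = 0.685 V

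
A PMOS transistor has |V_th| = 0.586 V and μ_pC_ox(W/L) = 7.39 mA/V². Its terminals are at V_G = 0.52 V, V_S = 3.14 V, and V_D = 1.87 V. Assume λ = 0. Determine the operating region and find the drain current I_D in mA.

Triode; I_D = 13.1 mA

V_SG = V_S − V_G = 3.14 − 0.52 = 2.62 V; V_SD = V_S − V_D = 3.14 − 1.87 = 1.27 V.
V_ov = V_SG − |V_th| = 2.62 − 0.586 = 2.03 V.
Since V_SD = 1.27 V < V_ov = 2.03 V, the device is in the triode region.
I_D = k_p [V_ov · V_SD − ½ V_SD²] = 7.39 × [2.03 × 1.27 − 0.5 × 1.27²] = 13.1 mA.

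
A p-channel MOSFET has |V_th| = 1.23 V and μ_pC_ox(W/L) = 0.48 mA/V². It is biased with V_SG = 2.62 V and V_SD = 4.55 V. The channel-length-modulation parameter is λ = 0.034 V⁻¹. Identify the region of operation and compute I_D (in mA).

Saturation; I_D = 0.535 mA

V_ov = V_SG − |V_th| = 2.62 − 1.23 = 1.39 V.
Since V_SD = 4.55 V ≥ V_ov = 1.39 V, the device is in saturation.
I_D = ½ k_p V_ov² (1 + λ V_SD) = 0.5 × 0.48 × 1.39² × (1 + 0.034 × 4.55) = 0.535 mA.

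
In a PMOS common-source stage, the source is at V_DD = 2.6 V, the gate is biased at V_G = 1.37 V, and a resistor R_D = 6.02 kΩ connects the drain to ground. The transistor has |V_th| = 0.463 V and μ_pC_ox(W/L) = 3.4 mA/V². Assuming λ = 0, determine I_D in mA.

V_SG = V_DD − V_G = 2.6 − 1.37 = 1.23 V, so V_ov = 1.23 − 0.463 = 0.767 V.
Assume saturation: I_D = ½ k_p V_ov² = 0.5 × 3.4 × 0.767² = 1 mA, giving V_SD = V_DD − I_D R_D = 2.6 − 1 × 6.02 = -3.42 V.
But -3.42 V < V_ov = 0.767 V, so the device is actually in triode.
In triode I_D = k_p[V_ov V_SD − ½ V_SD²] and I_D = (V_DD − V_SD)/R_D. Equating: 10.2 V_SD² − 16.7 V_SD + 2.6 = 0, giving V_SD = 0.174 V (the root below V_ov).
I_D = (2.6 − 0.174) / 6.02 = 0.403 mA.

I_D = 0.403 mA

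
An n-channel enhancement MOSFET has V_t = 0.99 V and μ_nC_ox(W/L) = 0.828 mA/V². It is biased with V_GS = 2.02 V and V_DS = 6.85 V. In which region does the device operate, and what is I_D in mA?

V_ov = V_GS − V_t = 2.02 − 0.99 = 1.03 V.
Since V_DS = 6.85 V ≥ V_ov = 1.03 V, the device is in saturation.
I_D = ½ k_n V_ov² = 0.5 × 0.828 × 1.03² = 0.439 mA.

Saturation; I_D = 0.439 mA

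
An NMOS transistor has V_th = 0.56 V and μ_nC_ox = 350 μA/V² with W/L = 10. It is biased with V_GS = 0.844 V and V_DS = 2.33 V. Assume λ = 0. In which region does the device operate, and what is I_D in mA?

k_n = μ_nC_ox · (W/L) = 3.5 mA/V².
V_ov = V_GS − V_th = 0.844 − 0.56 = 0.284 V.
Since V_DS = 2.33 V ≥ V_ov = 0.284 V, the device is in saturation.
I_D = ½ k_n V_ov² = 0.5 × 3.5 × 0.284² = 0.141 mA.

Saturation; I_D = 0.141 mA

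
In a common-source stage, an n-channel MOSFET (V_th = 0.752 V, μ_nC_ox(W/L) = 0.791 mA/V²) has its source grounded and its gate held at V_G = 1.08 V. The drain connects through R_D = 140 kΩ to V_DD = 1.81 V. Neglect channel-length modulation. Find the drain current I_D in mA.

I_D = 0.0126 mA

V_GS = V_G = 1.08 V, so V_ov = 1.08 − 0.752 = 0.328 V.
Assume saturation: I_D = ½ k_n V_ov² = 0.5 × 0.791 × 0.328² = 0.0425 mA, giving V_DS = V_DD − I_D R_D = 1.81 − 0.0425 × 140 = -4.15 V.
But -4.15 V < V_ov = 0.328 V, so the device is actually in triode.
In triode I_D = k_n[V_ov V_DS − ½ V_DS²] and I_D = (V_DD − V_DS)/R_D. Equating: 55.4 V_DS² − 37.32 V_DS + 1.81 = 0, giving V_DS = 0.0526 V (the root below V_ov).
I_D = (1.81 − 0.0526) / 140 = 0.0126 mA.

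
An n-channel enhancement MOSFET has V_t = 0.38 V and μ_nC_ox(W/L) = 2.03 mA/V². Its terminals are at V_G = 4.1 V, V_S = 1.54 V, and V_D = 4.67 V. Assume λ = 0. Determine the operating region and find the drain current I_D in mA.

V_GS = V_G − V_S = 4.1 − 1.54 = 2.56 V; V_DS = V_D − V_S = 4.67 − 1.54 = 3.13 V.
V_ov = V_GS − V_t = 2.56 − 0.38 = 2.18 V.
Since V_DS = 3.13 V ≥ V_ov = 2.18 V, the device is in saturation.
I_D = ½ k_n V_ov² = 0.5 × 2.03 × 2.18² = 4.82 mA.

Saturation; I_D = 4.82 mA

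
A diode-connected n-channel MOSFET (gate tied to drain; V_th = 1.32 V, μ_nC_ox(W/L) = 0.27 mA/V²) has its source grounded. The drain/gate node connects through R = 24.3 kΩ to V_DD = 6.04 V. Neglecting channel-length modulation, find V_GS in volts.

V_GS = 2.38 V

With gate tied to drain, V_GS = V_DS ≥ V_GS − V_th, so the device is in saturation.
KCL at the drain: ½ k_n (V_GS − V_th)² = (V_DD − V_GS)/R.
Let x = V_GS − 1.32. Then 3.28 x² + x − 4.72 = 0, giving x = 1.06 V (positive root), so V_GS = 2.38 V.
I_D = (V_DD − V_GS)/R = (6.04 − 2.38) / 24.3 = 0.151 mA.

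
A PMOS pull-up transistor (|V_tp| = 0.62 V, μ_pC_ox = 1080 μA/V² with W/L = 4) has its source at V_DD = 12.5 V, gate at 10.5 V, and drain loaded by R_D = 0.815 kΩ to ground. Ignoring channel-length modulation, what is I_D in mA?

I_D = 4.11 mA

V_SG = V_DD − V_G = 12.5 − 10.5 = 2 V, so V_ov = 2 − 0.62 = 1.38 V.
k_p = μ_pC_ox · (W/L) = 4.32 mA/V².
Assume saturation: I_D = ½ k_p V_ov² = 0.5 × 4.32 × 1.38² = 4.11 mA, giving V_SD = V_DD − I_D R_D = 12.5 − 4.11 × 0.815 = 9.15 V.
V_SD = 9.15 V ≥ V_ov = 1.38 V, confirming saturation.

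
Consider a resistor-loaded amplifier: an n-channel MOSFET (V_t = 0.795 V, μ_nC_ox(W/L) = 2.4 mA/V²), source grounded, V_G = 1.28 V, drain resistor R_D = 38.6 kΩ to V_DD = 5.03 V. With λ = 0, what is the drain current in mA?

I_D = 0.127 mA

V_GS = V_G = 1.28 V, so V_ov = 1.28 − 0.795 = 0.485 V.
Assume saturation: I_D = ½ k_n V_ov² = 0.5 × 2.4 × 0.485² = 0.282 mA, giving V_DS = V_DD − I_D R_D = 5.03 − 0.282 × 38.6 = -5.87 V.
But -5.87 V < V_ov = 0.485 V, so the device is actually in triode.
In triode I_D = k_n[V_ov V_DS − ½ V_DS²] and I_D = (V_DD − V_DS)/R_D. Equating: 46.3 V_DS² − 45.93 V_DS + 5.03 = 0, giving V_DS = 0.125 V (the root below V_ov).
I_D = (5.03 − 0.125) / 38.6 = 0.127 mA.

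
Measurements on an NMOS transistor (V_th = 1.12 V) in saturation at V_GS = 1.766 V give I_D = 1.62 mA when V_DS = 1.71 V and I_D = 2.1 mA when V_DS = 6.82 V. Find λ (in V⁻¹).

λ = 0.0644 V⁻¹

With V_GS fixed, I_D ∝ (1 + λ V_DS) in saturation, so I_D2/I_D1 = (1 + λ V_DS2)/(1 + λ V_DS1).
2.1/1.62 = 1.296 = (1 + 6.82 λ)/(1 + 1.71 λ).
Solving: λ (I_D1 V_DS2 − I_D2 V_DS1) = I_D2 − I_D1, so λ = (2.1 − 1.62) / (1.62 × 6.82 − 2.1 × 1.71) = 0.48 / 7.46 = 0.0644 V⁻¹.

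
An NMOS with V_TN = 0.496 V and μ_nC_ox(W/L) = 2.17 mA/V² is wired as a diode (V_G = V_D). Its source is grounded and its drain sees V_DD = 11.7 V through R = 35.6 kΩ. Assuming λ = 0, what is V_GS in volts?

With gate tied to drain, V_GS = V_DS ≥ V_GS − V_TN, so the device is in saturation.
KCL at the drain: ½ k_n (V_GS − V_TN)² = (V_DD − V_GS)/R.
Let x = V_GS − 0.496. Then 38.6 x² + x − 11.2 = 0, giving x = 0.526 V (positive root), so V_GS = 1.02 V.
I_D = (V_DD − V_GS)/R = (11.7 − 1.02) / 35.6 = 0.3 mA.

V_GS = 1.02 V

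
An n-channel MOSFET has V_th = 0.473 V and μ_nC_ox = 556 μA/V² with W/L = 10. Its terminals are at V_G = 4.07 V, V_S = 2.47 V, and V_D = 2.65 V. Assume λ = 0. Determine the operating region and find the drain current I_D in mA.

Triode; I_D = 1.04 mA

V_GS = V_G − V_S = 4.07 − 2.47 = 1.6 V; V_DS = V_D − V_S = 2.65 − 2.47 = 0.18 V.
k_n = μ_nC_ox · (W/L) = 5.56 mA/V².
V_ov = V_GS − V_th = 1.6 − 0.473 = 1.13 V.
Since V_DS = 0.18 V < V_ov = 1.13 V, the device is in the triode region.
I_D = k_n [V_ov · V_DS − ½ V_DS²] = 5.56 × [1.13 × 0.18 − 0.5 × 0.18²] = 1.04 mA.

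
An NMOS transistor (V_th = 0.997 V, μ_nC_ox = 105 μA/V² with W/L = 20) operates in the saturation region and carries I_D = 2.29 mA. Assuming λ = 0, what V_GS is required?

k_n = μ_nC_ox · (W/L) = 2.1 mA/V².
In saturation I_D = ½ k_n (V_GS − V_th)², so V_GS − V_th = √(2 I_D / k_n) = √(2 × 2.29 / 2.1) = 1.48 V.
V_GS = 0.997 + 1.48 = 2.47 V.

V_GS = 2.47 V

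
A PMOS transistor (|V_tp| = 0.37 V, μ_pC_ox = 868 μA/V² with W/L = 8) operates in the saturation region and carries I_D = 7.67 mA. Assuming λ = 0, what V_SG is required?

k_p = μ_pC_ox · (W/L) = 6.944 mA/V².
In saturation I_D = ½ k_p (V_SG − |V_tp|)², so V_SG − |V_tp| = √(2 I_D / k_p) = √(2 × 7.67 / 6.944) = 1.49 V.
V_SG = 0.37 + 1.49 = 1.86 V.

V_SG = 1.86 V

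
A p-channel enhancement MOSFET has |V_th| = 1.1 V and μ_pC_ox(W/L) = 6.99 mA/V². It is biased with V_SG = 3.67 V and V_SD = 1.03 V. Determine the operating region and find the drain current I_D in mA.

Triode; I_D = 14.8 mA

V_ov = V_SG − |V_th| = 3.67 − 1.1 = 2.57 V.
Since V_SD = 1.03 V < V_ov = 2.57 V, the device is in the triode region.
I_D = k_p [V_ov · V_SD − ½ V_SD²] = 6.99 × [2.57 × 1.03 − 0.5 × 1.03²] = 14.8 mA.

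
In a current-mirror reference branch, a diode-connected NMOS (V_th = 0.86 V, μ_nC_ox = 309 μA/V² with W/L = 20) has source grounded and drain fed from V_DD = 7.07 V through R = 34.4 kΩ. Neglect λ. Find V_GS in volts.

With gate tied to drain, V_GS = V_DS ≥ V_GS − V_th, so the device is in saturation.
k_n = μ_nC_ox · (W/L) = 6.18 mA/V².
KCL at the drain: ½ k_n (V_GS − V_th)² = (V_DD − V_GS)/R.
Let x = V_GS − 0.86. Then 106 x² + x − 6.21 = 0, giving x = 0.237 V (positive root), so V_GS = 1.1 V.
I_D = (V_DD − V_GS)/R = (7.07 − 1.1) / 34.4 = 0.174 mA.

V_GS = 1.10 V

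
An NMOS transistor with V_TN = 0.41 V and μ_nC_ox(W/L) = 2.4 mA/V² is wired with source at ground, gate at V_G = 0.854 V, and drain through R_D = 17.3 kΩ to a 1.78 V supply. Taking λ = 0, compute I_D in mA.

I_D = 0.0969 mA

V_GS = V_G = 0.854 V, so V_ov = 0.854 − 0.41 = 0.444 V.
Assume saturation: I_D = ½ k_n V_ov² = 0.5 × 2.4 × 0.444² = 0.237 mA, giving V_DS = V_DD − I_D R_D = 1.78 − 0.237 × 17.3 = -2.31 V.
But -2.31 V < V_ov = 0.444 V, so the device is actually in triode.
In triode I_D = k_n[V_ov V_DS − ½ V_DS²] and I_D = (V_DD − V_DS)/R_D. Equating: 20.8 V_DS² − 19.43 V_DS + 1.78 = 0, giving V_DS = 0.103 V (the root below V_ov).
I_D = (1.78 − 0.103) / 17.3 = 0.0969 mA.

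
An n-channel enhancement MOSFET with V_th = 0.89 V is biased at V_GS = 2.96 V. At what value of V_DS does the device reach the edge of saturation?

V_DS,sat = 2.07 V

The boundary between triode and saturation is V_DS = V_GS − V_th = V_ov.
V_ov = 2.96 − 0.89 = 2.07 V.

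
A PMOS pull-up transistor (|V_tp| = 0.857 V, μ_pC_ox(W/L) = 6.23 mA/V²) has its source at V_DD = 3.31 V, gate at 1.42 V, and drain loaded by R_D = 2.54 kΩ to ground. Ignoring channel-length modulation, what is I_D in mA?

V_SG = V_DD − V_G = 3.31 − 1.42 = 1.89 V, so V_ov = 1.89 − 0.857 = 1.03 V.
Assume saturation: I_D = ½ k_p V_ov² = 0.5 × 6.23 × 1.03² = 3.32 mA, giving V_SD = V_DD − I_D R_D = 3.31 − 3.32 × 2.54 = -5.13 V.
But -5.13 V < V_ov = 1.03 V, so the device is actually in triode.
In triode I_D = k_p[V_ov V_SD − ½ V_SD²] and I_D = (V_DD − V_SD)/R_D. Equating: 7.91 V_SD² − 17.35 V_SD + 3.31 = 0, giving V_SD = 0.211 V (the root below V_ov).
I_D = (3.31 − 0.211) / 2.54 = 1.22 mA.

I_D = 1.22 mA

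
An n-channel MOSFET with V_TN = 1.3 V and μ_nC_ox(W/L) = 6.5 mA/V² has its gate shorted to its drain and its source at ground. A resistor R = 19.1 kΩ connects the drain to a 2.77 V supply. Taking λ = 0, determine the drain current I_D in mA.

I_D = 0.0693 mA

With gate tied to drain, V_GS = V_DS ≥ V_GS − V_TN, so the device is in saturation.
KCL at the drain: ½ k_n (V_GS − V_TN)² = (V_DD − V_GS)/R.
Let x = V_GS − 1.3. Then 62.1 x² + x − 1.47 = 0, giving x = 0.146 V (positive root), so V_GS = 1.45 V.
I_D = (V_DD − V_GS)/R = (2.77 − 1.45) / 19.1 = 0.0693 mA.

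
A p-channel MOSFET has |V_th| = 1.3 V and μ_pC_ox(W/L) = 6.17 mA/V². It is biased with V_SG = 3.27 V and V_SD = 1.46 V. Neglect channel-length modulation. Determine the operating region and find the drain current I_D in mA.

V_ov = V_SG − |V_th| = 3.27 − 1.3 = 1.97 V.
Since V_SD = 1.46 V < V_ov = 1.97 V, the device is in the triode region.
I_D = k_p [V_ov · V_SD − ½ V_SD²] = 6.17 × [1.97 × 1.46 − 0.5 × 1.46²] = 11.2 mA.

Triode; I_D = 11.2 mA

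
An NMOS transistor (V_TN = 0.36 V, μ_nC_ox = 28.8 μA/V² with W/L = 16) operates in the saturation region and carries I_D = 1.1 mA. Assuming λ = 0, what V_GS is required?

V_GS = 2.55 V

k_n = μ_nC_ox · (W/L) = 0.4608 mA/V².
In saturation I_D = ½ k_n (V_GS − V_TN)², so V_GS − V_TN = √(2 I_D / k_n) = √(2 × 1.1 / 0.4608) = 2.19 V.
V_GS = 0.36 + 2.19 = 2.55 V.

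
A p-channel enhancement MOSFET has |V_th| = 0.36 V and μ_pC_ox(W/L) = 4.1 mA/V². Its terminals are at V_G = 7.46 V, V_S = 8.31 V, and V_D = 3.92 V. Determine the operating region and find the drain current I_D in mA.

Saturation; I_D = 0.492 mA

V_SG = V_S − V_G = 8.31 − 7.46 = 0.85 V; V_SD = V_S − V_D = 8.31 − 3.92 = 4.39 V.
V_ov = V_SG − |V_th| = 0.85 − 0.36 = 0.49 V.
Since V_SD = 4.39 V ≥ V_ov = 0.49 V, the device is in saturation.
I_D = ½ k_p V_ov² = 0.5 × 4.1 × 0.49² = 0.492 mA.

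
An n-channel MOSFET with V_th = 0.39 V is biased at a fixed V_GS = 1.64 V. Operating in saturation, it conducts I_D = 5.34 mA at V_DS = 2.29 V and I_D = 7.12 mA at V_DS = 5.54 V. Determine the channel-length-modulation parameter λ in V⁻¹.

With V_GS fixed, I_D ∝ (1 + λ V_DS) in saturation, so I_D2/I_D1 = (1 + λ V_DS2)/(1 + λ V_DS1).
7.12/5.34 = 1.333 = (1 + 5.54 λ)/(1 + 2.29 λ).
Solving: λ (I_D1 V_DS2 − I_D2 V_DS1) = I_D2 − I_D1, so λ = (7.12 − 5.34) / (5.34 × 5.54 − 7.12 × 2.29) = 1.78 / 13.3 = 0.134 V⁻¹.

λ = 0.134 V⁻¹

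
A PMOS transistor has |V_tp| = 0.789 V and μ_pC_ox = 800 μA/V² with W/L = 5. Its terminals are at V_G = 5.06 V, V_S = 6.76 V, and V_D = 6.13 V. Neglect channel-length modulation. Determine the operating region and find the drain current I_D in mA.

Triode; I_D = 1.50 mA

V_SG = V_S − V_G = 6.76 − 5.06 = 1.7 V; V_SD = V_S − V_D = 6.76 − 6.13 = 0.63 V.
k_p = μ_pC_ox · (W/L) = 4 mA/V².
V_ov = V_SG − |V_tp| = 1.7 − 0.789 = 0.911 V.
Since V_SD = 0.63 V < V_ov = 0.911 V, the device is in the triode region.
I_D = k_p [V_ov · V_SD − ½ V_SD²] = 4 × [0.911 × 0.63 − 0.5 × 0.63²] = 1.5 mA.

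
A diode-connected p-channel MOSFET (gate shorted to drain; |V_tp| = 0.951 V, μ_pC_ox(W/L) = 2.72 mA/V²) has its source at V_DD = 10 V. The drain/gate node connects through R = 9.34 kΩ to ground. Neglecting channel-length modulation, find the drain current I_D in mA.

I_D = 0.883 mA

With gate tied to drain, V_SG = V_SD ≥ V_SG − |V_tp|, so the device is in saturation.
KCL at the drain: ½ k_p (V_SG − |V_tp|)² = (V_DD − V_SG)/R.
Let x = V_SG − 0.951. Then 12.7 x² + x − 9.049 = 0, giving x = 0.806 V (positive root), so V_SG = 1.76 V.
I_D = (V_DD − V_SG)/R = (10 − 1.76) / 9.34 = 0.883 mA.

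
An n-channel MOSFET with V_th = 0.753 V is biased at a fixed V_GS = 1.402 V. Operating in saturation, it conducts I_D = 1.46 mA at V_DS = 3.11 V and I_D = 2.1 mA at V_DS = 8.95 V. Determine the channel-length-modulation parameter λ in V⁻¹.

λ = 0.0979 V⁻¹

With V_GS fixed, I_D ∝ (1 + λ V_DS) in saturation, so I_D2/I_D1 = (1 + λ V_DS2)/(1 + λ V_DS1).
2.1/1.46 = 1.438 = (1 + 8.95 λ)/(1 + 3.11 λ).
Solving: λ (I_D1 V_DS2 − I_D2 V_DS1) = I_D2 − I_D1, so λ = (2.1 − 1.46) / (1.46 × 8.95 − 2.1 × 3.11) = 0.64 / 6.54 = 0.0979 V⁻¹.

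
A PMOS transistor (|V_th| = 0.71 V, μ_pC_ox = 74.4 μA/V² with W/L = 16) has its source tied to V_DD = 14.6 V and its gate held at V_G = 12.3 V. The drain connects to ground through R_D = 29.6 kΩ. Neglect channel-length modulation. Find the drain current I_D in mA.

I_D = 0.484 mA

V_SG = V_DD − V_G = 14.6 − 12.3 = 2.3 V, so V_ov = 2.3 − 0.71 = 1.59 V.
k_p = μ_pC_ox · (W/L) = 1.19 mA/V².
Assume saturation: I_D = ½ k_p V_ov² = 0.5 × 1.19 × 1.59² = 1.5 mA, giving V_SD = V_DD − I_D R_D = 14.6 − 1.5 × 29.6 = -29.9 V.
But -29.9 V < V_ov = 1.59 V, so the device is actually in triode.
In triode I_D = k_p[V_ov V_SD − ½ V_SD²] and I_D = (V_DD − V_SD)/R_D. Equating: 17.6 V_SD² − 57.02 V_SD + 14.6 = 0, giving V_SD = 0.28 V (the root below V_ov).
I_D = (14.6 − 0.28) / 29.6 = 0.484 mA.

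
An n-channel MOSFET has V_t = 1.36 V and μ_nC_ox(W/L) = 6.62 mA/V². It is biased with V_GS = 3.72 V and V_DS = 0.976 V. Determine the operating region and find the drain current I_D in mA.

Triode; I_D = 12.1 mA

V_ov = V_GS − V_t = 3.72 − 1.36 = 2.36 V.
Since V_DS = 0.976 V < V_ov = 2.36 V, the device is in the triode region.
I_D = k_n [V_ov · V_DS − ½ V_DS²] = 6.62 × [2.36 × 0.976 − 0.5 × 0.976²] = 12.1 mA.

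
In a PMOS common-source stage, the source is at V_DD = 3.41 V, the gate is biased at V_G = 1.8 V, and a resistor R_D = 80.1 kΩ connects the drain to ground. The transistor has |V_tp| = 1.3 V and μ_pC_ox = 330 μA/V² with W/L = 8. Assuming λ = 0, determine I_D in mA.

V_SG = V_DD − V_G = 3.41 − 1.8 = 1.61 V, so V_ov = 1.61 − 1.3 = 0.31 V.
k_p = μ_pC_ox · (W/L) = 2.64 mA/V².
Assume saturation: I_D = ½ k_p V_ov² = 0.5 × 2.64 × 0.31² = 0.127 mA, giving V_SD = V_DD − I_D R_D = 3.41 − 0.127 × 80.1 = -6.75 V.
But -6.75 V < V_ov = 0.31 V, so the device is actually in triode.
In triode I_D = k_p[V_ov V_SD − ½ V_SD²] and I_D = (V_DD − V_SD)/R_D. Equating: 106 V_SD² − 66.55 V_SD + 3.41 = 0, giving V_SD = 0.0563 V (the root below V_ov).
I_D = (3.41 − 0.0563) / 80.1 = 0.0419 mA.

I_D = 0.0419 mA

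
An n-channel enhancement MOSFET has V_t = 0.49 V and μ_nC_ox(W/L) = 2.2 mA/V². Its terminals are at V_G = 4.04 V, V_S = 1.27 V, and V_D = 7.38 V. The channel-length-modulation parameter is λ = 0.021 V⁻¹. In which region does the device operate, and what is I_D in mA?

V_GS = V_G − V_S = 4.04 − 1.27 = 2.77 V; V_DS = V_D − V_S = 7.38 − 1.27 = 6.11 V.
V_ov = V_GS − V_t = 2.77 − 0.49 = 2.28 V.
Since V_DS = 6.11 V ≥ V_ov = 2.28 V, the device is in saturation.
I_D = ½ k_n V_ov² (1 + λ V_DS) = 0.5 × 2.2 × 2.28² × (1 + 0.021 × 6.11) = 6.45 mA.

Saturation; I_D = 6.45 mA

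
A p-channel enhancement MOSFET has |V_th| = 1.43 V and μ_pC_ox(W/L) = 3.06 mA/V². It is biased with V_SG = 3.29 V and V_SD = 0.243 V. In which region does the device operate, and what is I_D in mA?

V_ov = V_SG − |V_th| = 3.29 − 1.43 = 1.86 V.
Since V_SD = 0.243 V < V_ov = 1.86 V, the device is in the triode region.
I_D = k_p [V_ov · V_SD − ½ V_SD²] = 3.06 × [1.86 × 0.243 − 0.5 × 0.243²] = 1.29 mA.

Triode; I_D = 1.29 mA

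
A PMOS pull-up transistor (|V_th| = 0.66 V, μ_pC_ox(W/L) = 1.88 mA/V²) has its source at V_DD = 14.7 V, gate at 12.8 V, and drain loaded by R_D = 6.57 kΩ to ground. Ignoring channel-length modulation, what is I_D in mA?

I_D = 1.45 mA

V_SG = V_DD − V_G = 14.7 − 12.8 = 1.9 V, so V_ov = 1.9 − 0.66 = 1.24 V.
Assume saturation: I_D = ½ k_p V_ov² = 0.5 × 1.88 × 1.24² = 1.45 mA, giving V_SD = V_DD − I_D R_D = 14.7 − 1.45 × 6.57 = 5.2 V.
V_SD = 5.2 V ≥ V_ov = 1.24 V, confirming saturation.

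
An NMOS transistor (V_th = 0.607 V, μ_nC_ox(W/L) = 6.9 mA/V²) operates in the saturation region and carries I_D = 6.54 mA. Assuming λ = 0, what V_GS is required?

V_GS = 1.98 V

In saturation I_D = ½ k_n (V_GS − V_th)², so V_GS − V_th = √(2 I_D / k_n) = √(2 × 6.54 / 6.9) = 1.38 V.
V_GS = 0.607 + 1.38 = 1.98 V.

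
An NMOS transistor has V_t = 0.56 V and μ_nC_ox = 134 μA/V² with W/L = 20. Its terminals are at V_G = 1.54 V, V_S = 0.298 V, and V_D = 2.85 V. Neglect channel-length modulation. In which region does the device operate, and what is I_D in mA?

V_GS = V_G − V_S = 1.54 − 0.298 = 1.24 V; V_DS = V_D − V_S = 2.85 − 0.298 = 2.55 V.
k_n = μ_nC_ox · (W/L) = 2.68 mA/V².
V_ov = V_GS − V_t = 1.24 − 0.56 = 0.682 V.
Since V_DS = 2.55 V ≥ V_ov = 0.682 V, the device is in saturation.
I_D = ½ k_n V_ov² = 0.5 × 2.68 × 0.682² = 0.623 mA.

Saturation; I_D = 0.623 mA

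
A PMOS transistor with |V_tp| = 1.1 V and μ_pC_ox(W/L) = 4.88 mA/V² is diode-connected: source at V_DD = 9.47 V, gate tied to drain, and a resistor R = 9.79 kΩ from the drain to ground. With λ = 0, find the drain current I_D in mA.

With gate tied to drain, V_SG = V_SD ≥ V_SG − |V_tp|, so the device is in saturation.
KCL at the drain: ½ k_p (V_SG − |V_tp|)² = (V_DD − V_SG)/R.
Let x = V_SG − 1.1. Then 23.9 x² + x − 8.37 = 0, giving x = 0.571 V (positive root), so V_SG = 1.67 V.
I_D = (V_DD − V_SG)/R = (9.47 − 1.67) / 9.79 = 0.797 mA.

I_D = 0.797 mA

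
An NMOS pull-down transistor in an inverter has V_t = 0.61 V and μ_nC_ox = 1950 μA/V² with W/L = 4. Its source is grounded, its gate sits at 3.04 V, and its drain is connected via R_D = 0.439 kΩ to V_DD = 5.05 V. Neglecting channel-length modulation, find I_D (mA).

I_D = 10.1 mA

V_GS = V_G = 3.04 V, so V_ov = 3.04 − 0.61 = 2.43 V.
k_n = μ_nC_ox · (W/L) = 7.8 mA/V².
Assume saturation: I_D = ½ k_n V_ov² = 0.5 × 7.8 × 2.43² = 23 mA, giving V_DS = V_DD − I_D R_D = 5.05 − 23 × 0.439 = -5.06 V.
But -5.06 V < V_ov = 2.43 V, so the device is actually in triode.
In triode I_D = k_n[V_ov V_DS − ½ V_DS²] and I_D = (V_DD − V_DS)/R_D. Equating: 1.71 V_DS² − 9.321 V_DS + 5.05 = 0, giving V_DS = 0.61 V (the root below V_ov).
I_D = (5.05 − 0.61) / 0.439 = 10.1 mA.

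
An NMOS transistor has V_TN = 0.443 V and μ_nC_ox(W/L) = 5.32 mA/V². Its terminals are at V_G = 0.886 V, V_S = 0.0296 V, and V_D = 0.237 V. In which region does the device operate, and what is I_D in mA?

Triode; I_D = 0.342 mA

V_GS = V_G − V_S = 0.886 − 0.0296 = 0.856 V; V_DS = V_D − V_S = 0.237 − 0.0296 = 0.207 V.
V_ov = V_GS − V_TN = 0.856 − 0.443 = 0.413 V.
Since V_DS = 0.207 V < V_ov = 0.413 V, the device is in the triode region.
I_D = k_n [V_ov · V_DS − ½ V_DS²] = 5.32 × [0.413 × 0.207 − 0.5 × 0.207²] = 0.342 mA.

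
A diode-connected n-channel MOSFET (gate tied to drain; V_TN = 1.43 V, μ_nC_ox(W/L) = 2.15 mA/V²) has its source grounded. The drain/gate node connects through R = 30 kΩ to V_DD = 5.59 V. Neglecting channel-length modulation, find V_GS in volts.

With gate tied to drain, V_GS = V_DS ≥ V_GS − V_TN, so the device is in saturation.
KCL at the drain: ½ k_n (V_GS − V_TN)² = (V_DD − V_GS)/R.
Let x = V_GS − 1.43. Then 32.2 x² + x − 4.16 = 0, giving x = 0.344 V (positive root), so V_GS = 1.77 V.
I_D = (V_DD − V_GS)/R = (5.59 − 1.77) / 30 = 0.127 mA.

V_GS = 1.77 V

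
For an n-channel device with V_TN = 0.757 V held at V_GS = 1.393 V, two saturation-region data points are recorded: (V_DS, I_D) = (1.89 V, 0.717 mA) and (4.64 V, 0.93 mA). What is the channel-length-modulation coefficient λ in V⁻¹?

λ = 0.136 V⁻¹

With V_GS fixed, I_D ∝ (1 + λ V_DS) in saturation, so I_D2/I_D1 = (1 + λ V_DS2)/(1 + λ V_DS1).
0.93/0.717 = 1.297 = (1 + 4.64 λ)/(1 + 1.89 λ).
Solving: λ (I_D1 V_DS2 − I_D2 V_DS1) = I_D2 − I_D1, so λ = (0.93 − 0.717) / (0.717 × 4.64 − 0.93 × 1.89) = 0.213 / 1.57 = 0.136 V⁻¹.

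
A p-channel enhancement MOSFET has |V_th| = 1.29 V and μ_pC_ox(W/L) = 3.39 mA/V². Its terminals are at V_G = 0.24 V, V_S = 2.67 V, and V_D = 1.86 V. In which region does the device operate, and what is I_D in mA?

Triode; I_D = 2.02 mA

V_SG = V_S − V_G = 2.67 − 0.24 = 2.43 V; V_SD = V_S − V_D = 2.67 − 1.86 = 0.81 V.
V_ov = V_SG − |V_th| = 2.43 − 1.29 = 1.14 V.
Since V_SD = 0.81 V < V_ov = 1.14 V, the device is in the triode region.
I_D = k_p [V_ov · V_SD − ½ V_SD²] = 3.39 × [1.14 × 0.81 − 0.5 × 0.81²] = 2.02 mA.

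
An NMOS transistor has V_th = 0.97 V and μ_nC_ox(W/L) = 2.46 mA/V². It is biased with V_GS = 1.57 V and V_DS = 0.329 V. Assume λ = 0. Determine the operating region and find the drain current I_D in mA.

V_ov = V_GS − V_th = 1.57 − 0.97 = 0.6 V.
Since V_DS = 0.329 V < V_ov = 0.6 V, the device is in the triode region.
I_D = k_n [V_ov · V_DS − ½ V_DS²] = 2.46 × [0.6 × 0.329 − 0.5 × 0.329²] = 0.352 mA.

Triode; I_D = 0.352 mA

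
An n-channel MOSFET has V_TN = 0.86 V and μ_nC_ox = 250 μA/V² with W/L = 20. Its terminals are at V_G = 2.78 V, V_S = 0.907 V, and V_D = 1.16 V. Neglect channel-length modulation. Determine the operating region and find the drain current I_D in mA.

V_GS = V_G − V_S = 2.78 − 0.907 = 1.87 V; V_DS = V_D − V_S = 1.16 − 0.907 = 0.253 V.
k_n = μ_nC_ox · (W/L) = 5 mA/V².
V_ov = V_GS − V_TN = 1.87 − 0.86 = 1.01 V.
Since V_DS = 0.253 V < V_ov = 1.01 V, the device is in the triode region.
I_D = k_n [V_ov · V_DS − ½ V_DS²] = 5 × [1.01 × 0.253 − 0.5 × 0.253²] = 1.12 mA.

Triode; I_D = 1.12 mA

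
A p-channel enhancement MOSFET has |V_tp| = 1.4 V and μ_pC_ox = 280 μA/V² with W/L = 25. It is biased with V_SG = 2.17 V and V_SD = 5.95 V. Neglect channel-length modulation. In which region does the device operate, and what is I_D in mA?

Saturation; I_D = 2.08 mA

k_p = μ_pC_ox · (W/L) = 7 mA/V².
V_ov = V_SG − |V_tp| = 2.17 − 1.4 = 0.77 V.
Since V_SD = 5.95 V ≥ V_ov = 0.77 V, the device is in saturation.
I_D = ½ k_p V_ov² = 0.5 × 7 × 0.77² = 2.08 mA.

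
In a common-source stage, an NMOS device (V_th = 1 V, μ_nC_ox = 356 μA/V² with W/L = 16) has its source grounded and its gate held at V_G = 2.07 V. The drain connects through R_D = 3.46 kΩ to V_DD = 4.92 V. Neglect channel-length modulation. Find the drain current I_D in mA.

V_GS = V_G = 2.07 V, so V_ov = 2.07 − 1 = 1.07 V.
k_n = μ_nC_ox · (W/L) = 5.696 mA/V².
Assume saturation: I_D = ½ k_n V_ov² = 0.5 × 5.696 × 1.07² = 3.26 mA, giving V_DS = V_DD − I_D R_D = 4.92 − 3.26 × 3.46 = -6.36 V.
But -6.36 V < V_ov = 1.07 V, so the device is actually in triode.
In triode I_D = k_n[V_ov V_DS − ½ V_DS²] and I_D = (V_DD − V_DS)/R_D. Equating: 9.85 V_DS² − 22.09 V_DS + 4.92 = 0, giving V_DS = 0.251 V (the root below V_ov).
I_D = (4.92 − 0.251) / 3.46 = 1.35 mA.

I_D = 1.35 mA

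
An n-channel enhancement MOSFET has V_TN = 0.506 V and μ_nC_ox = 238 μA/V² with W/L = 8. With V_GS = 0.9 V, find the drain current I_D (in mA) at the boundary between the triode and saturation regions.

I_D = 0.148 mA

At the boundary V_DS = V_ov = V_GS − V_TN = 0.9 − 0.506 = 0.394 V.
k_n = μ_nC_ox · (W/L) = 1.904 mA/V².
I_D = ½ k_n V_ov² = 0.5 × 1.904 × 0.394² = 0.148 mA.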